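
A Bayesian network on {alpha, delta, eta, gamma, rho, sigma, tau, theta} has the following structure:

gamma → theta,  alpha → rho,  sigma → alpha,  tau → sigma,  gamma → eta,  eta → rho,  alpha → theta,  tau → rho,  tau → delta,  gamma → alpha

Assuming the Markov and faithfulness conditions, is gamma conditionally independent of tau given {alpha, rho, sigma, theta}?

Enumerating the 6 paths from gamma to tau and testing each for blocking by {alpha, rho, sigma, theta}:
Path 1: gamma → theta ← alpha ← sigma ← tau
  alpha is a chain here and alpha is conditioned on, so the path is blocked at alpha.
Path 2: gamma → theta ← alpha → rho ← tau
  alpha is a fork here and alpha is conditioned on, so the path is blocked at alpha.
Path 3: gamma → eta → rho ← tau
  eta is a chain and eta is not conditioned on; rho is a collider and rho is conditioned on, which opens it — no node blocks this path, so it is active.
Path 4: gamma → eta → rho ← alpha ← sigma ← tau
  alpha is a chain here and alpha is conditioned on, so the path is blocked at alpha.
Path 5: gamma → alpha ← sigma ← tau
  sigma is a chain here and sigma is conditioned on, so the path is blocked at sigma.
Path 6: gamma → alpha → rho ← tau
  alpha is a chain here and alpha is conditioned on, so the path is blocked at alpha.
At least one path is unblocked, so d-separation fails.

No — gamma and tau are not d-separated given {alpha, rho, sigma, theta}.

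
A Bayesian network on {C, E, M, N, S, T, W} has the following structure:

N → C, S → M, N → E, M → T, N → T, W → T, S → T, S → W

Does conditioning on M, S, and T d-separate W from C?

3 paths connect W and C; each must be blocked for d-separation to hold:
  1. W ← S → T ← N → C — S:fork[blocks]; T:collider[open]; N:fork[open] ⇒ blocked
  2. W ← S → M → T ← N → C — S:fork[blocks]; M:chain[blocks]; T:collider[open]; N:fork[open] ⇒ blocked
  3. W → T ← N → C — T:collider[open]; N:fork[open] ⇒ active
Since the path W → T ← N → C is active, W and C are not d-separated given {M, S, T}.

No — W and C are not d-separated given {M, S, T}.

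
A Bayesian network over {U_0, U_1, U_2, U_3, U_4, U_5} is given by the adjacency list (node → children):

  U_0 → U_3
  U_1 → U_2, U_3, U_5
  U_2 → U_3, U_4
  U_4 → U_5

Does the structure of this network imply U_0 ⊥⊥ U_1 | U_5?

3 paths connect U_0 and U_1; each must be blocked for d-separation to hold:
Path 1: U_0 → U_3 ← U_2 → U_4 → U_5 ← U_1
  U_3 is a collider here and neither U_3 nor any of its descendants is conditioned on, so the collider stays closed — the path is blocked at U_3.
Path 2: U_0 → U_3 ← U_2 ← U_1
  U_3 is a collider here and neither U_3 nor any of its descendants is conditioned on, so the collider stays closed — the path is blocked at U_3.
Path 3: U_0 → U_3 ← U_1
  U_3 is a collider here and neither U_3 nor any of its descendants is conditioned on, so the collider stays closed — the path is blocked at U_3.
All paths are blocked; U_0 ⊥ U_1 | {U_5} holds.

Yes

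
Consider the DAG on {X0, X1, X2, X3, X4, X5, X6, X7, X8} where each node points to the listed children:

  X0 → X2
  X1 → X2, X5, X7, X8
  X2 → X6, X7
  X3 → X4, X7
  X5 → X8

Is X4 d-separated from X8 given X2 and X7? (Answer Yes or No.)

No — X4 and X8 are not d-separated given {X2, X7}.

Enumerating the 4 paths from X4 to X8 and testing each for blocking by {X2, X7}:
  1. X4 ← X3 → X7 ← X1 → X8 — X3:fork[open]; X7:collider[open]; X1:fork[open] ⇒ active
  2. X4 ← X3 → X7 ← X1 → X5 → X8 — X3:fork[open]; X7:collider[open]; X1:fork[open]; X5:chain[open] ⇒ active
  3. X4 ← X3 → X7 ← X2 ← X1 → X8 — X3:fork[open]; X7:collider[open]; X2:chain[blocks]; X1:fork[open] ⇒ blocked
  4. X4 ← X3 → X7 ← X2 ← X1 → X5 → X8 — X3:fork[open]; X7:collider[open]; X2:chain[blocks]; X1:fork[open]; X5:chain[open] ⇒ blocked
Since the path X4 ← X3 → X7 ← X1 → X8 is active, X4 and X8 are not d-separated given {X2, X7}.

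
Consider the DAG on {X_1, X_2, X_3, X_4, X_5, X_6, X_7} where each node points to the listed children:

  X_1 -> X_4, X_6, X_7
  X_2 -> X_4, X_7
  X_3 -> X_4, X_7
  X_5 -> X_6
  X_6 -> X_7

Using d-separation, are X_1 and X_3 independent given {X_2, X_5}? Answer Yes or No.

We examine all 6 paths between X_1 and X_3:
Path 1: X_1 → X_7 ← X_2 → X_4 ← X_3
  X_7 is a collider here and neither X_7 nor any of its descendants is conditioned on, so the collider stays closed — the path is blocked at X_7.
Path 2: X_1 → X_7 ← X_3
  X_7 is a collider here and neither X_7 nor any of its descendants is conditioned on, so the collider stays closed — the path is blocked at X_7.
Path 3: X_1 → X_6 → X_7 ← X_2 → X_4 ← X_3
  X_7 is a collider here and neither X_7 nor any of its descendants is conditioned on, so the collider stays closed — the path is blocked at X_7.
Path 4: X_1 → X_6 → X_7 ← X_3
  X_7 is a collider here and neither X_7 nor any of its descendants is conditioned on, so the collider stays closed — the path is blocked at X_7.
Path 5: X_1 → X_4 ← X_2 → X_7 ← X_3
  X_4 is a collider here and neither X_4 nor any of its descendants is conditioned on, so the collider stays closed — the path is blocked at X_4.
Path 6: X_1 → X_4 ← X_3
  X_4 is a collider here and neither X_4 nor any of its descendants is conditioned on, so the collider stays closed — the path is blocked at X_4.
Every path is blocked, so X_1 and X_3 are d-separated given {X_2, X_5}.

Yes — X_1 and X_3 are d-separated given {X_2, X_5}.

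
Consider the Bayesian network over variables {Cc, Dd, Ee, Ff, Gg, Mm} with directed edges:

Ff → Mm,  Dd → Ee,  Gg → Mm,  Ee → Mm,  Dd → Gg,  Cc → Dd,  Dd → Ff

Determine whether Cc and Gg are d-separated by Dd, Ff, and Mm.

3 paths connect Cc and Gg; each must be blocked for d-separation to hold:
Path 1: Cc → Dd → Ff → Mm ← Gg
  Dd is a chain here and Dd is conditioned on, so the path is blocked at Dd.
Path 2: Cc → Dd → Gg
  Dd is a chain here and Dd is conditioned on, so the path is blocked at Dd.
Path 3: Cc → Dd → Ee → Mm ← Gg
  Dd is a chain here and Dd is conditioned on, so the path is blocked at Dd.
All paths are blocked; Cc ⊥ Gg | {Dd, Ff, Mm} holds.

Yes — Cc and Gg are d-separated given {Dd, Ff, Mm}.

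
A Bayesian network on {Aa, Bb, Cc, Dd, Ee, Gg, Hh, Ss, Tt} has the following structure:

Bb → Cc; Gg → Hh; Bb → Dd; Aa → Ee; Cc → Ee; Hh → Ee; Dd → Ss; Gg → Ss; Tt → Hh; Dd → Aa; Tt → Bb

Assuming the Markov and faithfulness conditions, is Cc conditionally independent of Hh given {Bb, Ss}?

Yes

6 paths connect Cc and Hh; each must be blocked for d-separation to hold:
Path 1: Cc → Ee ← Hh
  Ee is a collider here and neither Ee nor any of its descendants is conditioned on, so the collider stays closed — the path is blocked at Ee.
Path 2: Cc → Ee ← Aa ← Dd ← Bb ← Tt → Hh
  Ee is a collider here and neither Ee nor any of its descendants is conditioned on, so the collider stays closed — the path is blocked at Ee.
Path 3: Cc → Ee ← Aa ← Dd → Ss ← Gg → Hh
  Ee is a collider here and neither Ee nor any of its descendants is conditioned on, so the collider stays closed — the path is blocked at Ee.
Path 4: Cc ← Bb → Dd → Ss ← Gg → Hh
  Bb is a fork here and Bb is conditioned on, so the path is blocked at Bb.
Path 5: Cc ← Bb → Dd → Aa → Ee ← Hh
  Bb is a fork here and Bb is conditioned on, so the path is blocked at Bb.
Path 6: Cc ← Bb ← Tt → Hh
  Bb is a chain here and Bb is conditioned on, so the path is blocked at Bb.
Since every path is blocked, d-separation holds.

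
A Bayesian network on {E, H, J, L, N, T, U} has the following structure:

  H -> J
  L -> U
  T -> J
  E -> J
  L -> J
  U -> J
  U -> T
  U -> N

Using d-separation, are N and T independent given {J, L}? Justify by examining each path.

No

There are 3 undirected paths between N and T; checking each against the conditioning set {J, L}:
  1. N ← U → J ← T — U:fork[open]; J:collider[open] ⇒ active
  2. N ← U → T — U:fork[open] ⇒ active
  3. N ← U ← L → J ← T — U:chain[open]; L:fork[blocks]; J:collider[open] ⇒ blocked
Because an active path exists, N and T are not d-separated.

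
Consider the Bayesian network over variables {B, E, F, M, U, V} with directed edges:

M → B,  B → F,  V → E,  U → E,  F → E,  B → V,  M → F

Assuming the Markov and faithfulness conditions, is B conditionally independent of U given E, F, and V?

Yes

There are 3 undirected paths between B and U; checking each against the conditioning set {E, F, V}:
Path 1: B → F → E ← U
  F is a chain here and F is conditioned on, so the path is blocked at F.
Path 2: B → V → E ← U
  V is a chain here and V is conditioned on, so the path is blocked at V.
Path 3: B ← M → F → E ← U
  F is a chain here and F is conditioned on, so the path is blocked at F.
Every path is blocked, so B and U are d-separated given {E, F, V}.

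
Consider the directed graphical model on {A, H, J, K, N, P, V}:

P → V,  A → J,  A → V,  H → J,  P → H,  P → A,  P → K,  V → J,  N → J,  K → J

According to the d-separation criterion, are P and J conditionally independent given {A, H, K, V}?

Yes

6 paths connect P and J; each must be blocked for d-separation to hold:
Path 1: P → A → V → J
  A is a chain here and A is conditioned on, so the path is blocked at A.
Path 2: P → A → J
  A is a chain here and A is conditioned on, so the path is blocked at A.
Path 3: P → V ← A → J
  A is a fork here and A is conditioned on, so the path is blocked at A.
Path 4: P → V → J
  V is a chain here and V is conditioned on, so the path is blocked at V.
Path 5: P → H → J
  H is a chain here and H is conditioned on, so the path is blocked at H.
Path 6: P → K → J
  K is a chain here and K is conditioned on, so the path is blocked at K.
Since every path is blocked, d-separation holds.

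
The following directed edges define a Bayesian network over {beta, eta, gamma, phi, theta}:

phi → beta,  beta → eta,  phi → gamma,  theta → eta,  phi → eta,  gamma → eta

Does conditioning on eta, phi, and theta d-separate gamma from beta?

Enumerating the 4 paths from gamma to beta and testing each for blocking by {eta, phi, theta}:
  1. gamma ← phi → beta — phi:fork[blocks] ⇒ blocked
  2. gamma ← phi → eta ← beta — phi:fork[blocks]; eta:collider[open] ⇒ blocked
  3. gamma → eta ← phi → beta — eta:collider[open]; phi:fork[blocks] ⇒ blocked
  4. gamma → eta ← beta — eta:collider[open] ⇒ active
Because an active path exists, gamma and beta are not d-separated.

No — gamma and beta are not d-separated given {eta, phi, theta}.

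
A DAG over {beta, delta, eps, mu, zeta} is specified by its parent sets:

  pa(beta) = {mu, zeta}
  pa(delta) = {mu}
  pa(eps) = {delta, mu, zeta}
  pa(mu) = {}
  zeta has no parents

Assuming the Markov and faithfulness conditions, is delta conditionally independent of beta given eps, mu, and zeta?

Yes — delta and beta are d-separated given {eps, mu, zeta}.

4 paths connect delta and beta; each must be blocked for d-separation to hold:
Path 1: delta ← mu → beta
  mu is a fork here and mu is conditioned on, so the path is blocked at mu.
Path 2: delta ← mu → eps ← zeta → beta
  mu is a fork here and mu is conditioned on, so the path is blocked at mu.
Path 3: delta → eps ← mu → beta
  mu is a fork here and mu is conditioned on, so the path is blocked at mu.
Path 4: delta → eps ← zeta → beta
  zeta is a fork here and zeta is conditioned on, so the path is blocked at zeta.
Since every path is blocked, d-separation holds.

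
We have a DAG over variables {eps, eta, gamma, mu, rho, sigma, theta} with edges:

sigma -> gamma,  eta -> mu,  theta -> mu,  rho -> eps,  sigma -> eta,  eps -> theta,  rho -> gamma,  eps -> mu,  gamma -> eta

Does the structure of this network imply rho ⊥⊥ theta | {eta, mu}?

We examine all 6 paths between rho and theta:
Path 1: rho → eps → mu ← theta
  eps is a chain and eps is not conditioned on; mu is a collider and mu is conditioned on, which opens it — no node blocks this path, so it is active.
Path 2: rho → eps → theta
  eps is a chain and eps is not conditioned on — no node blocks this path, so it is active.
Path 3: rho → gamma ← sigma → eta → mu ← eps → theta
  eta is a chain here and eta is conditioned on, so the path is blocked at eta.
Path 4: rho → gamma ← sigma → eta → mu ← theta
  eta is a chain here and eta is conditioned on, so the path is blocked at eta.
Path 5: rho → gamma → eta → mu ← eps → theta
  eta is a chain here and eta is conditioned on, so the path is blocked at eta.
Path 6: rho → gamma → eta → mu ← theta
  eta is a chain here and eta is conditioned on, so the path is blocked at eta.
Because an active path exists, rho and theta are not d-separated.

No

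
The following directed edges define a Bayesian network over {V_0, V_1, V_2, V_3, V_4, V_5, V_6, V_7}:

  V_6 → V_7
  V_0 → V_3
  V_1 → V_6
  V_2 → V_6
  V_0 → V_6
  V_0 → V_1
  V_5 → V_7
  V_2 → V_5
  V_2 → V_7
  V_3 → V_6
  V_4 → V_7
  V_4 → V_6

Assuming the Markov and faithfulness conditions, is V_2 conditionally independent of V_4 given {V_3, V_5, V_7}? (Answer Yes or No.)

6 paths connect V_2 and V_4; each must be blocked for d-separation to hold:
Path 1: V_2 → V_5 → V_7 ← V_4
  V_5 is a chain here and V_5 is conditioned on, so the path is blocked at V_5.
Path 2: V_2 → V_5 → V_7 ← V_6 ← V_4
  V_5 is a chain here and V_5 is conditioned on, so the path is blocked at V_5.
Path 3: V_2 → V_6 ← V_4
  V_6 is a collider and its descendant V_7 is conditioned on, which opens it — no node blocks this path, so it is active.
Path 4: V_2 → V_6 → V_7 ← V_4
  V_6 is a chain and V_6 is not conditioned on; V_7 is a collider and V_7 is conditioned on, which opens it — no node blocks this path, so it is active.
Path 5: V_2 → V_7 ← V_4
  V_7 is a collider and V_7 is conditioned on, which opens it — no node blocks this path, so it is active.
Path 6: V_2 → V_7 ← V_6 ← V_4
  V_7 is a collider and V_7 is conditioned on, which opens it; V_6 is a chain and V_6 is not conditioned on — no node blocks this path, so it is active.
Because an active path exists, V_2 and V_4 are not d-separated.

No — V_2 and V_4 are not d-separated given {V_3, V_5, V_7}.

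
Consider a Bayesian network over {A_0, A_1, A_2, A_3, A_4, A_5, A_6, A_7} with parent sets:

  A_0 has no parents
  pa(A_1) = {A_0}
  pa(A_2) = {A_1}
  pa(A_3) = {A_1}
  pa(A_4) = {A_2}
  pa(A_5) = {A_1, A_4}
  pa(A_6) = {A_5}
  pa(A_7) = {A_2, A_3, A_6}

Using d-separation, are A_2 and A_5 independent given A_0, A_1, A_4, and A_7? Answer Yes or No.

We examine all 5 paths between A_2 and A_5:
  1. A_2 → A_7 ← A_6 ← A_5 — A_7:collider[open]; A_6:chain[open] ⇒ active
  2. A_2 → A_7 ← A_3 ← A_1 → A_5 — A_7:collider[open]; A_3:chain[open]; A_1:fork[blocks] ⇒ blocked
  3. A_2 ← A_1 → A_5 — A_1:fork[blocks] ⇒ blocked
  4. A_2 ← A_1 → A_3 → A_7 ← A_6 ← A_5 — A_1:fork[blocks]; A_3:chain[open]; A_7:collider[open]; A_6:chain[open] ⇒ blocked
  5. A_2 → A_4 → A_5 — A_4:chain[blocks] ⇒ blocked
Because an active path exists, A_2 and A_5 are not d-separated.

No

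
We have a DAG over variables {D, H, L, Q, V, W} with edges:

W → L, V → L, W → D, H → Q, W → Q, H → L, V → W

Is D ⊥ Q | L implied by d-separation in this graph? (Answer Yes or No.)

No — D and Q are not d-separated given {L}.

We examine all 3 paths between D and Q:
  1. D ← W ← V → L ← H → Q — W:chain[open]; V:fork[open]; L:collider[open]; H:fork[open] ⇒ active
  2. D ← W → Q — W:fork[open] ⇒ active
  3. D ← W → L ← H → Q — W:fork[open]; L:collider[open]; H:fork[open] ⇒ active
At least one path is unblocked, so d-separation fails.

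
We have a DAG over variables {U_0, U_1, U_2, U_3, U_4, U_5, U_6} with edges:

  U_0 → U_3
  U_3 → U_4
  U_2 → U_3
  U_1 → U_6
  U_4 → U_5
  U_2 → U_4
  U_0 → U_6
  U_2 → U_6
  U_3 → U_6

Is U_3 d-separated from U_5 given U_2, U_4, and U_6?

Yes — U_3 and U_5 are d-separated given {U_2, U_4, U_6}.

Enumerating the 4 paths from U_3 to U_5 and testing each for blocking by {U_2, U_4, U_6}:
Path 1: U_3 ← U_0 → U_6 ← U_2 → U_4 → U_5
  U_2 is a fork here and U_2 is conditioned on, so the path is blocked at U_2.
Path 2: U_3 → U_4 → U_5
  U_4 is a chain here and U_4 is conditioned on, so the path is blocked at U_4.
Path 3: U_3 → U_6 ← U_2 → U_4 → U_5
  U_2 is a fork here and U_2 is conditioned on, so the path is blocked at U_2.
Path 4: U_3 ← U_2 → U_4 → U_5
  U_2 is a fork here and U_2 is conditioned on, so the path is blocked at U_2.
Since every path is blocked, d-separation holds.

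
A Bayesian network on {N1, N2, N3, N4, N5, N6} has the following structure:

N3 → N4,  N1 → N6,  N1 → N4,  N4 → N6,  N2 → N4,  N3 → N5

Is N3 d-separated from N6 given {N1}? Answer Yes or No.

We examine all 2 paths between N3 and N6:
Path 1: N3 → N4 → N6
  N4 is a chain and N4 is not conditioned on — no node blocks this path, so it is active.
Path 2: N3 → N4 ← N1 → N6
  N4 is a collider here and neither N4 nor any of its descendants is conditioned on, so the collider stays closed — the path is blocked at N4.
Since the path N3 → N4 → N6 is active, N3 and N6 are not d-separated given {N1}.

No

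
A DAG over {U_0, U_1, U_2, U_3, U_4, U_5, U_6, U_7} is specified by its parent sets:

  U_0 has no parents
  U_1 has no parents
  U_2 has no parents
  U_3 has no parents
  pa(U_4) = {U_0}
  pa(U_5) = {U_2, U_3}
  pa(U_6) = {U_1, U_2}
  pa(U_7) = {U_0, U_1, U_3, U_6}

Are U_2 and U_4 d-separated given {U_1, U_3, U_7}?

No — U_2 and U_4 are not d-separated given {U_1, U_3, U_7}.

There are 3 undirected paths between U_2 and U_4; checking each against the conditioning set {U_1, U_3, U_7}:
Path 1: U_2 → U_5 ← U_3 → U_7 ← U_0 → U_4
  U_5 is a collider here and neither U_5 nor any of its descendants is conditioned on, so the collider stays closed — the path is blocked at U_5.
Path 2: U_2 → U_6 → U_7 ← U_0 → U_4
  U_6 is a chain and U_6 is not conditioned on; U_7 is a collider and U_7 is conditioned on, which opens it; U_0 is a fork and U_0 is not conditioned on — no node blocks this path, so it is active.
Path 3: U_2 → U_6 ← U_1 → U_7 ← U_0 → U_4
  U_1 is a fork here and U_1 is conditioned on, so the path is blocked at U_1.
Since the path U_2 → U_6 → U_7 ← U_0 → U_4 is active, U_2 and U_4 are not d-separated given {U_1, U_3, U_7}.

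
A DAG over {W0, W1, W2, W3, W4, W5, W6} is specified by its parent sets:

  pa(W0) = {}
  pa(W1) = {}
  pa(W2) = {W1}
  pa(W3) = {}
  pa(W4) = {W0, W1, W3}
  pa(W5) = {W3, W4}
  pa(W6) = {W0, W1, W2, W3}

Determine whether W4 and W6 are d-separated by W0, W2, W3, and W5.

We examine all 5 paths between W4 and W6:
Path 1: W4 → W5 ← W3 → W6
  W3 is a fork here and W3 is conditioned on, so the path is blocked at W3.
Path 2: W4 ← W3 → W6
  W3 is a fork here and W3 is conditioned on, so the path is blocked at W3.
Path 3: W4 ← W1 → W2 → W6
  W2 is a chain here and W2 is conditioned on, so the path is blocked at W2.
Path 4: W4 ← W1 → W6
  W1 is a fork and W1 is not conditioned on — no node blocks this path, so it is active.
Path 5: W4 ← W0 → W6
  W0 is a fork here and W0 is conditioned on, so the path is blocked at W0.
Since the path W4 ← W1 → W6 is active, W4 and W6 are not d-separated given {W0, W2, W3, W5}.

No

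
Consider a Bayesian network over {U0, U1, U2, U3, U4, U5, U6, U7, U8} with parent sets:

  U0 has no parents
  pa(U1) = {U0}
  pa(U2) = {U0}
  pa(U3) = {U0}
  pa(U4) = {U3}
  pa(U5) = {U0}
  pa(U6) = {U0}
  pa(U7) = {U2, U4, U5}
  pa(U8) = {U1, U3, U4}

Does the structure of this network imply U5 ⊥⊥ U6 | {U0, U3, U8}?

Yes — U5 and U6 are d-separated given {U0, U3, U8}.

There are 6 undirected paths between U5 and U6; checking each against the conditioning set {U0, U3, U8}:
  1. U5 → U7 ← U4 ← U3 → U8 ← U1 ← U0 → U6 — U7:collider[blocks]; U4:chain[open]; U3:fork[blocks]; U8:collider[open]; U1:chain[open]; U0:fork[blocks] ⇒ blocked
  2. U5 → U7 ← U4 ← U3 ← U0 → U6 — U7:collider[blocks]; U4:chain[open]; U3:chain[blocks]; U0:fork[blocks] ⇒ blocked
  3. U5 → U7 ← U4 → U8 ← U1 ← U0 → U6 — U7:collider[blocks]; U4:fork[open]; U8:collider[open]; U1:chain[open]; U0:fork[blocks] ⇒ blocked
  4. U5 → U7 ← U4 → U8 ← U3 ← U0 → U6 — U7:collider[blocks]; U4:fork[open]; U8:collider[open]; U3:chain[blocks]; U0:fork[blocks] ⇒ blocked
  5. U5 → U7 ← U2 ← U0 → U6 — U7:collider[blocks]; U2:chain[open]; U0:fork[blocks] ⇒ blocked
  6. U5 ← U0 → U6 — U0:fork[blocks] ⇒ blocked
All paths are blocked; U5 ⊥ U6 | {U0, U3, U8} holds.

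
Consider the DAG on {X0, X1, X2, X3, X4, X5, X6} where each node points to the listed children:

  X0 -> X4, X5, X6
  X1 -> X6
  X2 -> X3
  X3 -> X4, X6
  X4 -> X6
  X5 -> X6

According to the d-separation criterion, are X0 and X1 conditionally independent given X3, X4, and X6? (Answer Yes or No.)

No — X0 and X1 are not d-separated given {X3, X4, X6}.

We examine all 4 paths between X0 and X1:
  1. X0 → X5 → X6 ← X1 — X5:chain[open]; X6:collider[open] ⇒ active
  2. X0 → X6 ← X1 — X6:collider[open] ⇒ active
  3. X0 → X4 → X6 ← X1 — X4:chain[blocks]; X6:collider[open] ⇒ blocked
  4. X0 → X4 ← X3 → X6 ← X1 — X4:collider[open]; X3:fork[blocks]; X6:collider[open] ⇒ blocked
Since the path X0 → X5 → X6 ← X1 is active, X0 and X1 are not d-separated given {X3, X4, X6}.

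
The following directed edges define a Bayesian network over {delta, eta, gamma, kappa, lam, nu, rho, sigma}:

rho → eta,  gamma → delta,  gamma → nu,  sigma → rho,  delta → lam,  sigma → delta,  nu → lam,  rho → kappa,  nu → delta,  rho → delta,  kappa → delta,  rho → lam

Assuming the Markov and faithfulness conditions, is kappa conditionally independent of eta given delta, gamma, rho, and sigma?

Yes — kappa and eta are d-separated given {delta, gamma, rho, sigma}.

There are 6 undirected paths between kappa and eta; checking each against the conditioning set {delta, gamma, rho, sigma}:
  1. kappa → delta ← gamma → nu → lam ← rho → eta — delta:collider[open]; gamma:fork[blocks]; nu:chain[open]; lam:collider[blocks]; rho:fork[blocks] ⇒ blocked
  2. kappa → delta → lam ← rho → eta — delta:chain[blocks]; lam:collider[blocks]; rho:fork[blocks] ⇒ blocked
  3. kappa → delta ← nu → lam ← rho → eta — delta:collider[open]; nu:fork[open]; lam:collider[blocks]; rho:fork[blocks] ⇒ blocked
  4. kappa → delta ← sigma → rho → eta — delta:collider[open]; sigma:fork[blocks]; rho:chain[blocks] ⇒ blocked
  5. kappa → delta ← rho → eta — delta:collider[open]; rho:fork[blocks] ⇒ blocked
  6. kappa ← rho → eta — rho:fork[blocks] ⇒ blocked
Every path is blocked, so kappa and eta are d-separated given {delta, gamma, rho, sigma}.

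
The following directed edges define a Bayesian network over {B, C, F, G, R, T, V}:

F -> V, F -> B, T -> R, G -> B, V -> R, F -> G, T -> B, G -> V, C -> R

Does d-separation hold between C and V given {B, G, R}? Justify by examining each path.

We examine all 5 paths between C and V:
Path 1: C → R ← V
  R is a collider and R is conditioned on, which opens it — no node blocks this path, so it is active.
Path 2: C → R ← T → B ← F → G → V
  G is a chain here and G is conditioned on, so the path is blocked at G.
Path 3: C → R ← T → B ← F → V
  R is a collider and R is conditioned on, which opens it; T is a fork and T is not conditioned on; B is a collider and B is conditioned on, which opens it; F is a fork and F is not conditioned on — no node blocks this path, so it is active.
Path 4: C → R ← T → B ← G ← F → V
  G is a chain here and G is conditioned on, so the path is blocked at G.
Path 5: C → R ← T → B ← G → V
  G is a fork here and G is conditioned on, so the path is blocked at G.
Since the path C → R ← V is active, C and V are not d-separated given {B, G, R}.

No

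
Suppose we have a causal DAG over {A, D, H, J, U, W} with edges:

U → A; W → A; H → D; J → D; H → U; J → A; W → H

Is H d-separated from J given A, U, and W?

3 paths connect H and J; each must be blocked for d-separation to hold:
  1. H → U → A ← J — U:chain[blocks]; A:collider[open] ⇒ blocked
  2. H ← W → A ← J — W:fork[blocks]; A:collider[open] ⇒ blocked
  3. H → D ← J — D:collider[blocks] ⇒ blocked
Every path is blocked, so H and J are d-separated given {A, U, W}.

Yes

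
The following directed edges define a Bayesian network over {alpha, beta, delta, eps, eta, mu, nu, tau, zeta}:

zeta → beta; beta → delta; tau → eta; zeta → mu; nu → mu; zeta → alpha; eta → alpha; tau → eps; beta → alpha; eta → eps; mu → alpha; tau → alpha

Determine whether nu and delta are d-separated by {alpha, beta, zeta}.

We examine all 4 paths between nu and delta:
Path 1: nu → mu ← zeta → alpha ← beta → delta
  zeta is a fork here and zeta is conditioned on, so the path is blocked at zeta.
Path 2: nu → mu ← zeta → beta → delta
  zeta is a fork here and zeta is conditioned on, so the path is blocked at zeta.
Path 3: nu → mu → alpha ← zeta → beta → delta
  zeta is a fork here and zeta is conditioned on, so the path is blocked at zeta.
Path 4: nu → mu → alpha ← beta → delta
  beta is a fork here and beta is conditioned on, so the path is blocked at beta.
Since every path is blocked, d-separation holds.

Yes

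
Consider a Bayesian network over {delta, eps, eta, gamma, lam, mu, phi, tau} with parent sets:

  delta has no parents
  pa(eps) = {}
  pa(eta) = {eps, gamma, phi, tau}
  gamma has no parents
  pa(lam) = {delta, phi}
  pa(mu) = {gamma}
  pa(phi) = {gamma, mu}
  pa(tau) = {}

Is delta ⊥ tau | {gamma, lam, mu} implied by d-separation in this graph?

Yes — delta and tau are d-separated given {gamma, lam, mu}.

3 paths connect delta and tau; each must be blocked for d-separation to hold:
  1. delta → lam ← phi → eta ← tau — lam:collider[open]; phi:fork[open]; eta:collider[blocks] ⇒ blocked
  2. delta → lam ← phi ← gamma → eta ← tau — lam:collider[open]; phi:chain[open]; gamma:fork[blocks]; eta:collider[blocks] ⇒ blocked
  3. delta → lam ← phi ← mu ← gamma → eta ← tau — lam:collider[open]; phi:chain[open]; mu:chain[blocks]; gamma:fork[blocks]; eta:collider[blocks] ⇒ blocked
Every path is blocked, so delta and tau are d-separated given {gamma, lam, mu}.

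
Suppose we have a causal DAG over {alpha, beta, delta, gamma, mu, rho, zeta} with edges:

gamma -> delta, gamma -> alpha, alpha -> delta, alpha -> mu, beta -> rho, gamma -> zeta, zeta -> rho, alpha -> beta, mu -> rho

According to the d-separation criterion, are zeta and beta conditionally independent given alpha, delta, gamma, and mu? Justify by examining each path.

We examine all 6 paths between zeta and beta:
  1. zeta ← gamma → delta ← alpha → beta — gamma:fork[blocks]; delta:collider[open]; alpha:fork[blocks] ⇒ blocked
  2. zeta ← gamma → delta ← alpha → mu → rho ← beta — gamma:fork[blocks]; delta:collider[open]; alpha:fork[blocks]; mu:chain[blocks]; rho:collider[blocks] ⇒ blocked
  3. zeta ← gamma → alpha → beta — gamma:fork[blocks]; alpha:chain[blocks] ⇒ blocked
  4. zeta ← gamma → alpha → mu → rho ← beta — gamma:fork[blocks]; alpha:chain[blocks]; mu:chain[blocks]; rho:collider[blocks] ⇒ blocked
  5. zeta → rho ← beta — rho:collider[blocks] ⇒ blocked
  6. zeta → rho ← mu ← alpha → beta — rho:collider[blocks]; mu:chain[blocks]; alpha:fork[blocks] ⇒ blocked
All paths are blocked; zeta ⊥ beta | {alpha, delta, gamma, mu} holds.

Yes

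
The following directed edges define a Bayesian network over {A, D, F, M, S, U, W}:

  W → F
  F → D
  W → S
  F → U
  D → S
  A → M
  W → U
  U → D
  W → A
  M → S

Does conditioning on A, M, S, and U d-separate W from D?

No

There are 6 undirected paths between W and D; checking each against the conditioning set {A, M, S, U}:
Path 1: W → A → M → S ← D
  A is a chain here and A is conditioned on, so the path is blocked at A.
Path 2: W → S ← D
  S is a collider and S is conditioned on, which opens it — no node blocks this path, so it is active.
Path 3: W → F → U → D
  U is a chain here and U is conditioned on, so the path is blocked at U.
Path 4: W → F → D
  F is a chain and F is not conditioned on — no node blocks this path, so it is active.
Path 5: W → U ← F → D
  U is a collider and U is conditioned on, which opens it; F is a fork and F is not conditioned on — no node blocks this path, so it is active.
Path 6: W → U → D
  U is a chain here and U is conditioned on, so the path is blocked at U.
Since the path W → S ← D is active, W and D are not d-separated given {A, M, S, U}.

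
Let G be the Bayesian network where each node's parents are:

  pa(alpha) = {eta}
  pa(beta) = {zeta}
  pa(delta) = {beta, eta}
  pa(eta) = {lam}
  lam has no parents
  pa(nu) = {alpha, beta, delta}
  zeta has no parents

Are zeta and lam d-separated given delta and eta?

We examine all 4 paths between zeta and lam:
Path 1: zeta → beta → delta ← eta ← lam
  eta is a chain here and eta is conditioned on, so the path is blocked at eta.
Path 2: zeta → beta → delta → nu ← alpha ← eta ← lam
  delta is a chain here and delta is conditioned on, so the path is blocked at delta.
Path 3: zeta → beta → nu ← alpha ← eta ← lam
  nu is a collider here and neither nu nor any of its descendants is conditioned on, so the collider stays closed — the path is blocked at nu.
Path 4: zeta → beta → nu ← delta ← eta ← lam
  nu is a collider here and neither nu nor any of its descendants is conditioned on, so the collider stays closed — the path is blocked at nu.
Since every path is blocked, d-separation holds.

Yes — zeta and lam are d-separated given {delta, eta}.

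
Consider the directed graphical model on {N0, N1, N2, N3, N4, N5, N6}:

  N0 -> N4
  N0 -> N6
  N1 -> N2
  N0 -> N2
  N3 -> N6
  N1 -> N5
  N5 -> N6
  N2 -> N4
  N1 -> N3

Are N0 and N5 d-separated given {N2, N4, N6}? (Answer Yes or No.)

No — N0 and N5 are not d-separated given {N2, N4, N6}.

There are 6 undirected paths between N0 and N5; checking each against the conditioning set {N2, N4, N6}:
Path 1: N0 → N4 ← N2 ← N1 → N3 → N6 ← N5
  N2 is a chain here and N2 is conditioned on, so the path is blocked at N2.
Path 2: N0 → N4 ← N2 ← N1 → N5
  N2 is a chain here and N2 is conditioned on, so the path is blocked at N2.
Path 3: N0 → N6 ← N3 ← N1 → N5
  N6 is a collider and N6 is conditioned on, which opens it; N3 is a chain and N3 is not conditioned on; N1 is a fork and N1 is not conditioned on — no node blocks this path, so it is active.
Path 4: N0 → N6 ← N5
  N6 is a collider and N6 is conditioned on, which opens it — no node blocks this path, so it is active.
Path 5: N0 → N2 ← N1 → N3 → N6 ← N5
  N2 is a collider and N2 is conditioned on, which opens it; N1 is a fork and N1 is not conditioned on; N3 is a chain and N3 is not conditioned on; N6 is a collider and N6 is conditioned on, which opens it — no node blocks this path, so it is active.
Path 6: N0 → N2 ← N1 → N5
  N2 is a collider and N2 is conditioned on, which opens it; N1 is a fork and N1 is not conditioned on — no node blocks this path, so it is active.
At least one path is unblocked, so d-separation fails.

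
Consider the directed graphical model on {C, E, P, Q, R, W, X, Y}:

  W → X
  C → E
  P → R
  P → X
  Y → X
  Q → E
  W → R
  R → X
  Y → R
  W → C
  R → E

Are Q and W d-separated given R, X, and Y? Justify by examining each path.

There are 5 undirected paths between Q and W; checking each against the conditioning set {R, X, Y}:
  1. Q → E ← R ← W — E:collider[blocks]; R:chain[blocks] ⇒ blocked
  2. Q → E ← R → X ← W — E:collider[blocks]; R:fork[blocks]; X:collider[open] ⇒ blocked
  3. Q → E ← R ← P → X ← W — E:collider[blocks]; R:chain[blocks]; P:fork[open]; X:collider[open] ⇒ blocked
  4. Q → E ← R ← Y → X ← W — E:collider[blocks]; R:chain[blocks]; Y:fork[blocks]; X:collider[open] ⇒ blocked
  5. Q → E ← C ← W — E:collider[blocks]; C:chain[open] ⇒ blocked
All paths are blocked; Q ⊥ W | {R, X, Y} holds.

Yes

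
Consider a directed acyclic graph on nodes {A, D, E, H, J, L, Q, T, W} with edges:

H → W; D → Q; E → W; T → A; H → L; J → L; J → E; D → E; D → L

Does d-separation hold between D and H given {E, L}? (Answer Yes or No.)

We examine all 4 paths between D and H:
Path 1: D → E ← J → L ← H
  E is a collider and E is conditioned on, which opens it; J is a fork and J is not conditioned on; L is a collider and L is conditioned on, which opens it — no node blocks this path, so it is active.
Path 2: D → E → W ← H
  E is a chain here and E is conditioned on, so the path is blocked at E.
Path 3: D → L ← J → E → W ← H
  E is a chain here and E is conditioned on, so the path is blocked at E.
Path 4: D → L ← H
  L is a collider and L is conditioned on, which opens it — no node blocks this path, so it is active.
At least one path is unblocked, so d-separation fails.

No — D and H are not d-separated given {E, L}.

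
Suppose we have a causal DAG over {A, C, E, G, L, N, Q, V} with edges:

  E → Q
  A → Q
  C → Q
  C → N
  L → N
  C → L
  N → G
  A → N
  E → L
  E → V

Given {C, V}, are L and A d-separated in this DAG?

We examine all 6 paths between L and A:
Path 1: L ← E → Q ← A
  Q is a collider here and neither Q nor any of its descendants is conditioned on, so the collider stays closed — the path is blocked at Q.
Path 2: L ← E → Q ← C → N ← A
  Q is a collider here and neither Q nor any of its descendants is conditioned on, so the collider stays closed — the path is blocked at Q.
Path 3: L → N ← A
  N is a collider here and neither N nor any of its descendants is conditioned on, so the collider stays closed — the path is blocked at N.
Path 4: L → N ← C → Q ← A
  N is a collider here and neither N nor any of its descendants is conditioned on, so the collider stays closed — the path is blocked at N.
Path 5: L ← C → N ← A
  C is a fork here and C is conditioned on, so the path is blocked at C.
Path 6: L ← C → Q ← A
  C is a fork here and C is conditioned on, so the path is blocked at C.
Every path is blocked, so L and A are d-separated given {C, V}.

Yes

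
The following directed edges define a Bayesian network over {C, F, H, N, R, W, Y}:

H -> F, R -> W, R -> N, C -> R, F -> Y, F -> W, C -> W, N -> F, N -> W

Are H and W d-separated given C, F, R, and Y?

We examine all 4 paths between H and W:
Path 1: H → F → W
  F is a chain here and F is conditioned on, so the path is blocked at F.
Path 2: H → F ← N → W
  F is a collider and F is conditioned on, which opens it; N is a fork and N is not conditioned on — no node blocks this path, so it is active.
Path 3: H → F ← N ← R → W
  R is a fork here and R is conditioned on, so the path is blocked at R.
Path 4: H → F ← N ← R ← C → W
  R is a chain here and R is conditioned on, so the path is blocked at R.
Since the path H → F ← N → W is active, H and W are not d-separated given {C, F, R, Y}.

No — H and W are not d-separated given {C, F, R, Y}.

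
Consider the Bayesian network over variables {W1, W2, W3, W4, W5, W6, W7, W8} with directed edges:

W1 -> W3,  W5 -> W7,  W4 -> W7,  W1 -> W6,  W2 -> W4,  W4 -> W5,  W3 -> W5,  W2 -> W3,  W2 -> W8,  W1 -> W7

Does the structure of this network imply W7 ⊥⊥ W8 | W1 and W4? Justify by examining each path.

No

There are 6 undirected paths between W7 and W8; checking each against the conditioning set {W1, W4}:
Path 1: W7 ← W5 ← W4 ← W2 → W8
  W4 is a chain here and W4 is conditioned on, so the path is blocked at W4.
Path 2: W7 ← W5 ← W3 ← W2 → W8
  W5 is a chain and W5 is not conditioned on; W3 is a chain and W3 is not conditioned on; W2 is a fork and W2 is not conditioned on — no node blocks this path, so it is active.
Path 3: W7 ← W4 → W5 ← W3 ← W2 → W8
  W4 is a fork here and W4 is conditioned on, so the path is blocked at W4.
Path 4: W7 ← W4 ← W2 → W8
  W4 is a chain here and W4 is conditioned on, so the path is blocked at W4.
Path 5: W7 ← W1 → W3 → W5 ← W4 ← W2 → W8
  W1 is a fork here and W1 is conditioned on, so the path is blocked at W1.
Path 6: W7 ← W1 → W3 ← W2 → W8
  W1 is a fork here and W1 is conditioned on, so the path is blocked at W1.
At least one path is unblocked, so d-separation fails.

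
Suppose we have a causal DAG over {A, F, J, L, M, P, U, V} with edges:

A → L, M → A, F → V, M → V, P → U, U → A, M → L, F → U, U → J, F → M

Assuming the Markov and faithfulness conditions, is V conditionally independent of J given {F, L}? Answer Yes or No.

No — V and J are not d-separated given {F, L}.

There are 6 undirected paths between V and J; checking each against the conditioning set {F, L}:
  1. V ← M → A ← U → J — M:fork[open]; A:collider[open]; U:fork[open] ⇒ active
  2. V ← M → L ← A ← U → J — M:fork[open]; L:collider[open]; A:chain[open]; U:fork[open] ⇒ active
  3. V ← M ← F → U → J — M:chain[open]; F:fork[blocks]; U:chain[open] ⇒ blocked
  4. V ← F → U → J — F:fork[blocks]; U:chain[open] ⇒ blocked
  5. V ← F → M → A ← U → J — F:fork[blocks]; M:chain[open]; A:collider[open]; U:fork[open] ⇒ blocked
  6. V ← F → M → L ← A ← U → J — F:fork[blocks]; M:chain[open]; L:collider[open]; A:chain[open]; U:fork[open] ⇒ blocked
At least one path is unblocked, so d-separation fails.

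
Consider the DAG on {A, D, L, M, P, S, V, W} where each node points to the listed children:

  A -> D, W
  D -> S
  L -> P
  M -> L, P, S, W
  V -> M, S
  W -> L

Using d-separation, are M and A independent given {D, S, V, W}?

We examine all 5 paths between M and A:
  1. M → S ← D ← A — S:collider[open]; D:chain[blocks] ⇒ blocked
  2. M → P ← L ← W ← A — P:collider[blocks]; L:chain[open]; W:chain[blocks] ⇒ blocked
  3. M → W ← A — W:collider[open] ⇒ active
  4. M → L ← W ← A — L:collider[blocks]; W:chain[blocks] ⇒ blocked
  5. M ← V → S ← D ← A — V:fork[blocks]; S:collider[open]; D:chain[blocks] ⇒ blocked
Since the path M → W ← A is active, M and A are not d-separated given {D, S, V, W}.

No — M and A are not d-separated given {D, S, V, W}.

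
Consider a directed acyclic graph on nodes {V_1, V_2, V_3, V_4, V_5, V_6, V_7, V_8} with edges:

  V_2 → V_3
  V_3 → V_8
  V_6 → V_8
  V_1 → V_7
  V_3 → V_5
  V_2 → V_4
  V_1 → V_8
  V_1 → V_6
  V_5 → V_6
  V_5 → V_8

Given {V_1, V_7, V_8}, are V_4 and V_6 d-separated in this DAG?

No

There are 6 undirected paths between V_4 and V_6; checking each against the conditioning set {V_1, V_7, V_8}:
Path 1: V_4 ← V_2 → V_3 → V_8 ← V_1 → V_6
  V_1 is a fork here and V_1 is conditioned on, so the path is blocked at V_1.
Path 2: V_4 ← V_2 → V_3 → V_8 ← V_5 → V_6
  V_2 is a fork and V_2 is not conditioned on; V_3 is a chain and V_3 is not conditioned on; V_8 is a collider and V_8 is conditioned on, which opens it; V_5 is a fork and V_5 is not conditioned on — no node blocks this path, so it is active.
Path 3: V_4 ← V_2 → V_3 → V_8 ← V_6
  V_2 is a fork and V_2 is not conditioned on; V_3 is a chain and V_3 is not conditioned on; V_8 is a collider and V_8 is conditioned on, which opens it — no node blocks this path, so it is active.
Path 4: V_4 ← V_2 → V_3 → V_5 → V_8 ← V_1 → V_6
  V_1 is a fork here and V_1 is conditioned on, so the path is blocked at V_1.
Path 5: V_4 ← V_2 → V_3 → V_5 → V_8 ← V_6
  V_2 is a fork and V_2 is not conditioned on; V_3 is a chain and V_3 is not conditioned on; V_5 is a chain and V_5 is not conditioned on; V_8 is a collider and V_8 is conditioned on, which opens it — no node blocks this path, so it is active.
Path 6: V_4 ← V_2 → V_3 → V_5 → V_6
  V_2 is a fork and V_2 is not conditioned on; V_3 is a chain and V_3 is not conditioned on; V_5 is a chain and V_5 is not conditioned on — no node blocks this path, so it is active.
At least one path is unblocked, so d-separation fails.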